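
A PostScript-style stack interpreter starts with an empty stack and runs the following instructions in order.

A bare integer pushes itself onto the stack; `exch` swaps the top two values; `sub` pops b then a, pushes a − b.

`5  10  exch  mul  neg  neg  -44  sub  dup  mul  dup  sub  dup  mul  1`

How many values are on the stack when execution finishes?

2

5    → 5
10   → 5 10
exch → 10 5
mul  → 50
neg  → -50
neg  → 50
-44  → 50 -44
sub  → 94
dup  → 94 94
mul  → 8836
dup  → 8836 8836
sub  → 0
dup  → 0 0
mul  → 0
1    → 0 1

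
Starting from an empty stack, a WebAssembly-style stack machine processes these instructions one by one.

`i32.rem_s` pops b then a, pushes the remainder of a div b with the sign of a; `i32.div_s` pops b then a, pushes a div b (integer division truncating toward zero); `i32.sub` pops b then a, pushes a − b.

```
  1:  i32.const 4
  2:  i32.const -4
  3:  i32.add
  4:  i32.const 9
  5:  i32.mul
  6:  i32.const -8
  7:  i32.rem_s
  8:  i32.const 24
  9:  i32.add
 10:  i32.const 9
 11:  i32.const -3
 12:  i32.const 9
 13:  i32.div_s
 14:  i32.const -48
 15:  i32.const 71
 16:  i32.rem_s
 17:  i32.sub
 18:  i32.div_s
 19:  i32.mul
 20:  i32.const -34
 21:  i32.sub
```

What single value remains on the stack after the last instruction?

34

i32.const 4   : [4]
i32.const -4  : [4, -4]
i32.add       : [0]
i32.const 9   : [0, 9]
i32.mul       : [0]
i32.const -8  : [0, -8]
i32.rem_s     : [0]
i32.const 24  : [0, 24]
i32.add       : [24]
i32.const 9   : [24, 9]
i32.const -3  : [24, 9, -3]
i32.const 9   : [24, 9, -3, 9]
i32.div_s     : [24, 9, 0]
i32.const -48 : [24, 9, 0, -48]
i32.const 71  : [24, 9, 0, -48, 71]
i32.rem_s     : [24, 9, 0, -48]
i32.sub       : [24, 9, 48]
i32.div_s     : [24, 0]
i32.mul       : [0]
i32.const -34 : [0, -34]
i32.sub       : [34]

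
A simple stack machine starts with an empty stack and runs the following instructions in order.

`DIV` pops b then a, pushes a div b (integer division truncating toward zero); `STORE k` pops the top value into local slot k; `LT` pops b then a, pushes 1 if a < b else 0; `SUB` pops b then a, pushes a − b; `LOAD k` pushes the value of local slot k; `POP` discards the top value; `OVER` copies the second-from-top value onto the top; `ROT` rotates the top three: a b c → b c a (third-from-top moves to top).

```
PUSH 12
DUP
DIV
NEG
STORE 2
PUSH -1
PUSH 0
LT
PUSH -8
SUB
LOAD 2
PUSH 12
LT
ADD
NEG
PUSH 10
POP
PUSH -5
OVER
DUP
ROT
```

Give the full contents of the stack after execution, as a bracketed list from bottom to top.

PUSH 12  [12]
DUP      [12, 12]
DIV      [1]
NEG      [-1]
STORE 2  []
PUSH -1  [-1]
PUSH 0   [-1, 0]
LT       [1]
PUSH -8  [1, -8]
SUB      [9]
LOAD 2   [9, -1]
PUSH 12  [9, -1, 12]
LT       [9, 1]
ADD      [10]
NEG      [-10]
PUSH 10  [-10, 10]
POP      [-10]
PUSH -5  [-10, -5]
OVER     [-10, -5, -10]
DUP      [-10, -5, -10, -10]
ROT      [-10, -10, -10, -5]

[-10, -10, -10, -5]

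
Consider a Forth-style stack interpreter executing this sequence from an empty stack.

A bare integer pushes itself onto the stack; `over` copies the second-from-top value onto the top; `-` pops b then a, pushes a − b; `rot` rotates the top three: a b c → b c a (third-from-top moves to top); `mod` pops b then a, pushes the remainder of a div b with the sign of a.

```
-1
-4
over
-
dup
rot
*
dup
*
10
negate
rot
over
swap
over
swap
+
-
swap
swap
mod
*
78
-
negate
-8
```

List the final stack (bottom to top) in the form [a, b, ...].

-1     : [-1]
-4     : [-1, -4]
over   : [-1, -4, -1]
-      : [-1, -3]
dup    : [-1, -3, -3]
rot    : [-3, -3, -1]
*      : [-3, 3]
dup    : [-3, 3, 3]
*      : [-3, 9]
10     : [-3, 9, 10]
negate : [-3, 9, -10]
rot    : [9, -10, -3]
over   : [9, -10, -3, -10]
swap   : [9, -10, -10, -3]
over   : [9, -10, -10, -3, -10]
swap   : [9, -10, -10, -10, -3]
+      : [9, -10, -10, -13]
-      : [9, -10, 3]
swap   : [9, 3, -10]
swap   : [9, -10, 3]
mod    : [9, -1]
*      : [-9]
78     : [-9, 78]
-      : [-87]
negate : [87]
-8     : [87, -8]

[87, -8]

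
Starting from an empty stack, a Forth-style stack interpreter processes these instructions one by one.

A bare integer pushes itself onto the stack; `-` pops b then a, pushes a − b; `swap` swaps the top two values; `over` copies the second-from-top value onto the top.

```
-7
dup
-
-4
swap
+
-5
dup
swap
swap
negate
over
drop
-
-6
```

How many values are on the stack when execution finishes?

-7      -7
dup     -7 -7
-       0
-4      0 -4
swap    -4 0
+       -4
-5      -4 -5
dup     -4 -5 -5
swap    -4 -5 -5
swap    -4 -5 -5
negate  -4 -5 5
over    -4 -5 5 -5
drop    -4 -5 5
-       -4 -10
-6      -4 -10 -6

3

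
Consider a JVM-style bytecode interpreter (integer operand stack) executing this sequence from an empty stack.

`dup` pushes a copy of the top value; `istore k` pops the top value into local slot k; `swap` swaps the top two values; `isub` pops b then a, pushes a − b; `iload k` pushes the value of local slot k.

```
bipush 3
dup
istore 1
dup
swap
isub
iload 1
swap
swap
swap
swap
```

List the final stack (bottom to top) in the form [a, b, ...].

bipush 3  3
dup       3 3
istore 1  3
dup       3 3
swap      3 3
isub      0
iload 1   0 3
swap      3 0
swap      0 3
swap      3 0
swap      0 3

[0, 3]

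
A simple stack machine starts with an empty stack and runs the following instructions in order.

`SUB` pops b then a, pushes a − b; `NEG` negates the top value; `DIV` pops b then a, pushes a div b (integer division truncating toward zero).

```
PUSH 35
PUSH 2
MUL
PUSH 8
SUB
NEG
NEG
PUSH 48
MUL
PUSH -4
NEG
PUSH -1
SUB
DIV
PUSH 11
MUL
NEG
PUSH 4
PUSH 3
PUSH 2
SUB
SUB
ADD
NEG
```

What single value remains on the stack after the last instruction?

PUSH 35  35
PUSH 2   35 2
MUL      70
PUSH 8   70 8
SUB      62
NEG      -62
NEG      62
PUSH 48  62 48
MUL      2976
PUSH -4  2976 -4
NEG      2976 4
PUSH -1  2976 4 -1
SUB      2976 5
DIV      595
PUSH 11  595 11
MUL      6545
NEG      -6545
PUSH 4   -6545 4
PUSH 3   -6545 4 3
PUSH 2   -6545 4 3 2
SUB      -6545 4 1
SUB      -6545 3
ADD      -6542
NEG      6542

6542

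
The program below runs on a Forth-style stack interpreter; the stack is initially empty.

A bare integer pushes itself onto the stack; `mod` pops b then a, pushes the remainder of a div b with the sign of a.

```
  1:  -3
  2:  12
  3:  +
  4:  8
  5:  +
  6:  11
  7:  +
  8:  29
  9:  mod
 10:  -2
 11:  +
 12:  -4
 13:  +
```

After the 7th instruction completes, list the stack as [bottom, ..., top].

[28]

-3  -3
12  -3 12
+   9
8   9 8
+   17
11  17 11
+   28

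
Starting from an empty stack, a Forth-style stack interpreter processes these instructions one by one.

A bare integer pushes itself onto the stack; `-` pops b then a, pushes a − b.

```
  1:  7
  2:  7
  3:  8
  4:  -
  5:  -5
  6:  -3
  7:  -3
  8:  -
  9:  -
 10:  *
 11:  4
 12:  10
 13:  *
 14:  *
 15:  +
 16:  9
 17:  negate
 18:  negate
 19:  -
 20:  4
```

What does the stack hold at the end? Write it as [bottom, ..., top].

[198, 4]

7      : [7]
7      : [7, 7]
8      : [7, 7, 8]
-      : [7, -1]
-5     : [7, -1, -5]
-3     : [7, -1, -5, -3]
-3     : [7, -1, -5, -3, -3]
-      : [7, -1, -5, 0]
-      : [7, -1, -5]
*      : [7, 5]
4      : [7, 5, 4]
10     : [7, 5, 4, 10]
*      : [7, 5, 40]
*      : [7, 200]
+      : [207]
9      : [207, 9]
negate : [207, -9]
negate : [207, 9]
-      : [198]
4      : [198, 4]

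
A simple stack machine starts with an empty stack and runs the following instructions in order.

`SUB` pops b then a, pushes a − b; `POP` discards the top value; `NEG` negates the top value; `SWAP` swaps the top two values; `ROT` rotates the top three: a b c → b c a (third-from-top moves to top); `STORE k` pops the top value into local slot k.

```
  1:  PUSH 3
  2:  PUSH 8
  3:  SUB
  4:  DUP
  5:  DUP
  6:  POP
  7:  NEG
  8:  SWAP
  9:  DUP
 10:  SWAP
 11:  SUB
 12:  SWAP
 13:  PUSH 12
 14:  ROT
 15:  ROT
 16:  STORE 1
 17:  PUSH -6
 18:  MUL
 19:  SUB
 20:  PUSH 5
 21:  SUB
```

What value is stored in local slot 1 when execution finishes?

PUSH 3  → [3]
PUSH 8  → [3, 8]
SUB     → [-5]
DUP     → [-5, -5]
DUP     → [-5, -5, -5]
POP     → [-5, -5]
NEG     → [-5, 5]
SWAP    → [5, -5]
DUP     → [5, -5, -5]
SWAP    → [5, -5, -5]
SUB     → [5, 0]
SWAP    → [0, 5]
PUSH 12 → [0, 5, 12]
ROT     → [5, 12, 0]
ROT     → [12, 0, 5]
STORE 1 → [12, 0]
PUSH -6 → [12, 0, -6]
MUL     → [12, 0]
SUB     → [12]
PUSH 5  → [12, 5]
SUB     → [7]

5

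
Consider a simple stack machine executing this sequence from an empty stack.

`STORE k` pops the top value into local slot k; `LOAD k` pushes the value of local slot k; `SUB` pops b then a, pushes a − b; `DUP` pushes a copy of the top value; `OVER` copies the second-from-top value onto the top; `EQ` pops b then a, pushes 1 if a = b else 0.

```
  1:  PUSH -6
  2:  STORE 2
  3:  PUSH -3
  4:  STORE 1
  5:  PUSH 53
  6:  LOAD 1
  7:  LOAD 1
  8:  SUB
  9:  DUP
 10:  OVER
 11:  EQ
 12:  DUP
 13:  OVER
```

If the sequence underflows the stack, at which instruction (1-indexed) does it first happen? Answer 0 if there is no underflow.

0

PUSH -6 : -6
STORE 2 : (empty)
PUSH -3 : -3
STORE 1 : (empty)
PUSH 53 : 53
LOAD 1  : 53 -3
LOAD 1  : 53 -3 -3
SUB     : 53 0
DUP     : 53 0 0
OVER    : 53 0 0 0
EQ      : 53 0 1
DUP     : 53 0 1 1
OVER    : 53 0 1 1 1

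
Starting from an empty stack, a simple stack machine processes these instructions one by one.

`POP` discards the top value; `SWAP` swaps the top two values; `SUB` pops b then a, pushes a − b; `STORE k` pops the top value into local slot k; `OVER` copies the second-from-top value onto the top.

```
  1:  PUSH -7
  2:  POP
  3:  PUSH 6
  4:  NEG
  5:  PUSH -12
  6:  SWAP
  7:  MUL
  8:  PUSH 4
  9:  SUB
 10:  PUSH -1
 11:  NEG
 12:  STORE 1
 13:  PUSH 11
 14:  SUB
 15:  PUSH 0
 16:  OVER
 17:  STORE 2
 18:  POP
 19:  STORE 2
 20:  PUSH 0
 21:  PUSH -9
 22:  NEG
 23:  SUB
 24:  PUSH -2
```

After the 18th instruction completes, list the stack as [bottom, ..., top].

PUSH -7  → [-7]
POP      → []
PUSH 6   → [6]
NEG      → [-6]
PUSH -12 → [-6, -12]
SWAP     → [-12, -6]
MUL      → [72]
PUSH 4   → [72, 4]
SUB      → [68]
PUSH -1  → [68, -1]
NEG      → [68, 1]
STORE 1  → [68]
PUSH 11  → [68, 11]
SUB      → [57]
PUSH 0   → [57, 0]
OVER     → [57, 0, 57]
STORE 2  → [57, 0]
POP      → [57]

[57]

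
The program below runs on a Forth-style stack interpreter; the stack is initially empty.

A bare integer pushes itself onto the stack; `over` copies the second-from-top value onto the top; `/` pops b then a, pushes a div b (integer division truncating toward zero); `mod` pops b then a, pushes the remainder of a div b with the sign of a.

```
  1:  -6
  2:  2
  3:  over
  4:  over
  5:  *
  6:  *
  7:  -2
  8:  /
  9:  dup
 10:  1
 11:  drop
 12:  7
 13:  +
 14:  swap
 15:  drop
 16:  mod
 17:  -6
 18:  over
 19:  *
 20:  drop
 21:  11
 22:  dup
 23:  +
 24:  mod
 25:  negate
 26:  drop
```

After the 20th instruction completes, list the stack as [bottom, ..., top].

[-6]

-6   → [-6]
2    → [-6, 2]
over → [-6, 2, -6]
over → [-6, 2, -6, 2]
*    → [-6, 2, -12]
*    → [-6, -24]
-2   → [-6, -24, -2]
/    → [-6, 12]
dup  → [-6, 12, 12]
1    → [-6, 12, 12, 1]
drop → [-6, 12, 12]
7    → [-6, 12, 12, 7]
+    → [-6, 12, 19]
swap → [-6, 19, 12]
drop → [-6, 19]
mod  → [-6]
-6   → [-6, -6]
over → [-6, -6, -6]
*    → [-6, 36]
drop → [-6]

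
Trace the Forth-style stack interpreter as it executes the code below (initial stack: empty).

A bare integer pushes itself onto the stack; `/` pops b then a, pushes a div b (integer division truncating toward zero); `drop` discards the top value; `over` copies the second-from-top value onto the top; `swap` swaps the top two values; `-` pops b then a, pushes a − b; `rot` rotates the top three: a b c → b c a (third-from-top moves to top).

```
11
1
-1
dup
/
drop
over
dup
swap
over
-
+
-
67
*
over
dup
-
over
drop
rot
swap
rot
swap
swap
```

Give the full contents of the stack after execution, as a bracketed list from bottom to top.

[11, 0, -670]

11   : [11]
1    : [11, 1]
-1   : [11, 1, -1]
dup  : [11, 1, -1, -1]
/    : [11, 1, 1]
drop : [11, 1]
over : [11, 1, 11]
dup  : [11, 1, 11, 11]
swap : [11, 1, 11, 11]
over : [11, 1, 11, 11, 11]
-    : [11, 1, 11, 0]
+    : [11, 1, 11]
-    : [11, -10]
67   : [11, -10, 67]
*    : [11, -670]
over : [11, -670, 11]
dup  : [11, -670, 11, 11]
-    : [11, -670, 0]
over : [11, -670, 0, -670]
drop : [11, -670, 0]
rot  : [-670, 0, 11]
swap : [-670, 11, 0]
rot  : [11, 0, -670]
swap : [11, -670, 0]
swap : [11, 0, -670]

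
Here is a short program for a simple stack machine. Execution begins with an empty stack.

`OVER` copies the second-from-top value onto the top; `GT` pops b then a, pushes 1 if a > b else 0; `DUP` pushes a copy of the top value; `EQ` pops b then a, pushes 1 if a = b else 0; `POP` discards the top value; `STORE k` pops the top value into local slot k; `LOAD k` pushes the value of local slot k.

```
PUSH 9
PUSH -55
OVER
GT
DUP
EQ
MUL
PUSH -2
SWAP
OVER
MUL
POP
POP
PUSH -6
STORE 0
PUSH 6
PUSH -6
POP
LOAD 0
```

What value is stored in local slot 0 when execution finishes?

PUSH 9   → 9
PUSH -55 → 9 -55
OVER     → 9 -55 9
GT       → 9 0
DUP      → 9 0 0
EQ       → 9 1
MUL      → 9
PUSH -2  → 9 -2
SWAP     → -2 9
OVER     → -2 9 -2
MUL      → -2 -18
POP      → -2
POP      → (empty)
PUSH -6  → -6
STORE 0  → (empty)
PUSH 6   → 6
PUSH -6  → 6 -6
POP      → 6
LOAD 0   → 6 -6

-6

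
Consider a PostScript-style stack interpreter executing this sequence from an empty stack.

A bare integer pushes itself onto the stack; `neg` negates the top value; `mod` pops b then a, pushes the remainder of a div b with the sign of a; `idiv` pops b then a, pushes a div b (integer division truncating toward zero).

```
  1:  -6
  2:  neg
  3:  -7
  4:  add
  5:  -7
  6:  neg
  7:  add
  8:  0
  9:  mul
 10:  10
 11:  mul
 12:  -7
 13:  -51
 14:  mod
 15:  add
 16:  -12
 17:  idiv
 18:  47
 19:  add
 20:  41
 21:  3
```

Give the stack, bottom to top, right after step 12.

-6  → [-6]
neg → [6]
-7  → [6, -7]
add → [-1]
-7  → [-1, -7]
neg → [-1, 7]
add → [6]
0   → [6, 0]
mul → [0]
10  → [0, 10]
mul → [0]
-7  → [0, -7]

[0, -7]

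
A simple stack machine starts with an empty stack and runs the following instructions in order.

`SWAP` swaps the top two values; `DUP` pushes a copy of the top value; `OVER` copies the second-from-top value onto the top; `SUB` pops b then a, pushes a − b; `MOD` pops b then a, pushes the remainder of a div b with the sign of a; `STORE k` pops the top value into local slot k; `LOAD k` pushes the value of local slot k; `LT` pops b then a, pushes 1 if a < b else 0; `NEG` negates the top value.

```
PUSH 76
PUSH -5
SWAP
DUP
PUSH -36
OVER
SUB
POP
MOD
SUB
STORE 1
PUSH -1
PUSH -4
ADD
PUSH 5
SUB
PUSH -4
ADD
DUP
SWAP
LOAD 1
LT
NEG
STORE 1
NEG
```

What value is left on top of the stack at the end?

PUSH 76  : [76]
PUSH -5  : [76, -5]
SWAP     : [-5, 76]
DUP      : [-5, 76, 76]
PUSH -36 : [-5, 76, 76, -36]
OVER     : [-5, 76, 76, -36, 76]
SUB      : [-5, 76, 76, -112]
POP      : [-5, 76, 76]
MOD      : [-5, 0]
SUB      : [-5]
STORE 1  : []
PUSH -1  : [-1]
PUSH -4  : [-1, -4]
ADD      : [-5]
PUSH 5   : [-5, 5]
SUB      : [-10]
PUSH -4  : [-10, -4]
ADD      : [-14]
DUP      : [-14, -14]
SWAP     : [-14, -14]
LOAD 1   : [-14, -14, -5]
LT       : [-14, 1]
NEG      : [-14, -1]
STORE 1  : [-14]
NEG      : [14]

14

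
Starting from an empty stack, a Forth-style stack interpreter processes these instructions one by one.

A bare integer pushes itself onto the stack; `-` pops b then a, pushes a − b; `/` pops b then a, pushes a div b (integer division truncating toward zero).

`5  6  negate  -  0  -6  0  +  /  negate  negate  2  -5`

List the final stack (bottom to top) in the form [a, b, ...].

[11, 0, 2, -5]

5      : 5
6      : 5 6
negate : 5 -6
-      : 11
0      : 11 0
-6     : 11 0 -6
0      : 11 0 -6 0
+      : 11 0 -6
/      : 11 0
negate : 11 0
negate : 11 0
2      : 11 0 2
-5     : 11 0 2 -5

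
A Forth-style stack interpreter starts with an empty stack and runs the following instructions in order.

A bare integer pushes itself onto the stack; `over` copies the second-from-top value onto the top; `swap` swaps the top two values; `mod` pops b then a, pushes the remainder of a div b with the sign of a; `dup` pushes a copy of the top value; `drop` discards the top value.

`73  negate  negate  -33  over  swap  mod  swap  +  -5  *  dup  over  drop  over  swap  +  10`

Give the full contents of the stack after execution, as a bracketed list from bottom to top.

[-400, -800, 10]

73      73
negate  -73
negate  73
-33     73 -33
over    73 -33 73
swap    73 73 -33
mod     73 7
swap    7 73
+       80
-5      80 -5
*       -400
dup     -400 -400
over    -400 -400 -400
drop    -400 -400
over    -400 -400 -400
swap    -400 -400 -400
+       -400 -800
10      -400 -800 10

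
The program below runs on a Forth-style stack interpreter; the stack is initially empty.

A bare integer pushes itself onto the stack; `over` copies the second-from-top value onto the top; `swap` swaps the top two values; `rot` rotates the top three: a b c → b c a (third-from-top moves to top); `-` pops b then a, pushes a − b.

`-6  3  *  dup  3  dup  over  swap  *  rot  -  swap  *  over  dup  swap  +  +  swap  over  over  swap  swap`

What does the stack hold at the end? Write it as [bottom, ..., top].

[45, -18, 45, -18]

-6    -6
3     -6 3
*     -18
dup   -18 -18
3     -18 -18 3
dup   -18 -18 3 3
over  -18 -18 3 3 3
swap  -18 -18 3 3 3
*     -18 -18 3 9
rot   -18 3 9 -18
-     -18 3 27
swap  -18 27 3
*     -18 81
over  -18 81 -18
dup   -18 81 -18 -18
swap  -18 81 -18 -18
+     -18 81 -36
+     -18 45
swap  45 -18
over  45 -18 45
over  45 -18 45 -18
swap  45 -18 -18 45
swap  45 -18 45 -18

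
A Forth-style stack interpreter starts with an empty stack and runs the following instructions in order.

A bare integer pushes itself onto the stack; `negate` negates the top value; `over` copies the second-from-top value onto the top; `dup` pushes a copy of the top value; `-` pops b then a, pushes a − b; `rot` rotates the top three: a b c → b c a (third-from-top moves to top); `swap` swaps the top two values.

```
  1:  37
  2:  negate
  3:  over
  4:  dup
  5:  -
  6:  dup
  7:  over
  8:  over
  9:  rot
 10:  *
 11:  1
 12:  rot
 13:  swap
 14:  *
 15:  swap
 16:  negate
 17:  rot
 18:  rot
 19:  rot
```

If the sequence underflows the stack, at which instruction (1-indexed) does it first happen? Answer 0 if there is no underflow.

3

37     → [37]
negate → [-37]
over  — needs 2 operands, stack has 1 → underflow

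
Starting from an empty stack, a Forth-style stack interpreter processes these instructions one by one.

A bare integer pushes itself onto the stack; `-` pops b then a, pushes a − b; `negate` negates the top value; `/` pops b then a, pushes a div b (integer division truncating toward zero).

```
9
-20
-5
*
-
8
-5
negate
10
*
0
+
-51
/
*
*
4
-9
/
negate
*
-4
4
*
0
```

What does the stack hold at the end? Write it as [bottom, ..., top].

9      : [9]
-20    : [9, -20]
-5     : [9, -20, -5]
*      : [9, 100]
-      : [-91]
8      : [-91, 8]
-5     : [-91, 8, -5]
negate : [-91, 8, 5]
10     : [-91, 8, 5, 10]
*      : [-91, 8, 50]
0      : [-91, 8, 50, 0]
+      : [-91, 8, 50]
-51    : [-91, 8, 50, -51]
/      : [-91, 8, 0]
*      : [-91, 0]
*      : [0]
4      : [0, 4]
-9     : [0, 4, -9]
/      : [0, 0]
negate : [0, 0]
*      : [0]
-4     : [0, -4]
4      : [0, -4, 4]
*      : [0, -16]
0      : [0, -16, 0]

[0, -16, 0]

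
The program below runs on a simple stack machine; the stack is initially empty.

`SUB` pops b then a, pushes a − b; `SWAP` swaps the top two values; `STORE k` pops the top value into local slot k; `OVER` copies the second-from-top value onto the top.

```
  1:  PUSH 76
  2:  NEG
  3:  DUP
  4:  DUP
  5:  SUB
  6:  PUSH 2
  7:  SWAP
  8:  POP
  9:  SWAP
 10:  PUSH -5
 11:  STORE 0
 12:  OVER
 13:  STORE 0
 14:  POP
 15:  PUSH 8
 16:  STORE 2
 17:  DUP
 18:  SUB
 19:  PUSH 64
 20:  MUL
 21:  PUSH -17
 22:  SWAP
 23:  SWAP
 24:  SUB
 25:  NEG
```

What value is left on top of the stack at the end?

-17

PUSH 76  : 76
NEG      : -76
DUP      : -76 -76
DUP      : -76 -76 -76
SUB      : -76 0
PUSH 2   : -76 0 2
SWAP     : -76 2 0
POP      : -76 2
SWAP     : 2 -76
PUSH -5  : 2 -76 -5
STORE 0  : 2 -76
OVER     : 2 -76 2
STORE 0  : 2 -76
POP      : 2
PUSH 8   : 2 8
STORE 2  : 2
DUP      : 2 2
SUB      : 0
PUSH 64  : 0 64
MUL      : 0
PUSH -17 : 0 -17
SWAP     : -17 0
SWAP     : 0 -17
SUB      : 17
NEG      : -17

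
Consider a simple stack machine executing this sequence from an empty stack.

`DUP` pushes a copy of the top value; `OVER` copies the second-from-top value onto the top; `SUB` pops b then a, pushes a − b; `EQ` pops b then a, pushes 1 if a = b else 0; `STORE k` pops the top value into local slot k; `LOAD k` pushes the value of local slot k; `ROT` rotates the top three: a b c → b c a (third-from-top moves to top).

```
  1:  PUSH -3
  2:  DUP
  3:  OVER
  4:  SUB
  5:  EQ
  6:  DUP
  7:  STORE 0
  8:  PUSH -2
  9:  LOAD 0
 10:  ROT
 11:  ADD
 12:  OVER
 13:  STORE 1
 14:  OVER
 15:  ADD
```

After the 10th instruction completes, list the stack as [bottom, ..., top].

[-2, 0, 0]

PUSH -3  -3
DUP      -3 -3
OVER     -3 -3 -3
SUB      -3 0
EQ       0
DUP      0 0
STORE 0  0
PUSH -2  0 -2
LOAD 0   0 -2 0
ROT      -2 0 0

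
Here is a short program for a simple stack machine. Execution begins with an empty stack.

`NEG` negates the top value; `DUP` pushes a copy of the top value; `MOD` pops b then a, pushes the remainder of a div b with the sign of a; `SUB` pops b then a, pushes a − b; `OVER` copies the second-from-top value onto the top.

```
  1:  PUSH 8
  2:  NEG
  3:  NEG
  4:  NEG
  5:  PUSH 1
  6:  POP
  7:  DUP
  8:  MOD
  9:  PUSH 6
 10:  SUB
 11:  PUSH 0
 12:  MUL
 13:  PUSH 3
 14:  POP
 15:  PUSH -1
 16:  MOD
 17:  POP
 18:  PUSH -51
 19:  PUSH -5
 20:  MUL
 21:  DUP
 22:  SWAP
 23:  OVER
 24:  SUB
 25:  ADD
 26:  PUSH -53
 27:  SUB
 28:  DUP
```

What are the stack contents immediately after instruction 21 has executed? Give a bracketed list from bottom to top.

[255, 255]

PUSH 8   : 8
NEG      : -8
NEG      : 8
NEG      : -8
PUSH 1   : -8 1
POP      : -8
DUP      : -8 -8
MOD      : 0
PUSH 6   : 0 6
SUB      : -6
PUSH 0   : -6 0
MUL      : 0
PUSH 3   : 0 3
POP      : 0
PUSH -1  : 0 -1
MOD      : 0
POP      : (empty)
PUSH -51 : -51
PUSH -5  : -51 -5
MUL      : 255
DUP      : 255 255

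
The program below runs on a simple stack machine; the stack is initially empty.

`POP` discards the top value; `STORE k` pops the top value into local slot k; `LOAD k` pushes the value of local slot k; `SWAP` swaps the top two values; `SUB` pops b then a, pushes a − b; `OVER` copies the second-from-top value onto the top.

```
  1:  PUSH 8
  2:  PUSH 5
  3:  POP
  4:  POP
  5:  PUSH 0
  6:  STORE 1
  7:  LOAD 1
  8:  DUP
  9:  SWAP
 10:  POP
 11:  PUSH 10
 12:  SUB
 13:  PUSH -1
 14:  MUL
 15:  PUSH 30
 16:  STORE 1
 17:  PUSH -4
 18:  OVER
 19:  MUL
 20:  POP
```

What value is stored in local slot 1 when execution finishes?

PUSH 8  : 8
PUSH 5  : 8 5
POP     : 8
POP     : (empty)
PUSH 0  : 0
STORE 1 : (empty)
LOAD 1  : 0
DUP     : 0 0
SWAP    : 0 0
POP     : 0
PUSH 10 : 0 10
SUB     : -10
PUSH -1 : -10 -1
MUL     : 10
PUSH 30 : 10 30
STORE 1 : 10
PUSH -4 : 10 -4
OVER    : 10 -4 10
MUL     : 10 -40
POP     : 10

30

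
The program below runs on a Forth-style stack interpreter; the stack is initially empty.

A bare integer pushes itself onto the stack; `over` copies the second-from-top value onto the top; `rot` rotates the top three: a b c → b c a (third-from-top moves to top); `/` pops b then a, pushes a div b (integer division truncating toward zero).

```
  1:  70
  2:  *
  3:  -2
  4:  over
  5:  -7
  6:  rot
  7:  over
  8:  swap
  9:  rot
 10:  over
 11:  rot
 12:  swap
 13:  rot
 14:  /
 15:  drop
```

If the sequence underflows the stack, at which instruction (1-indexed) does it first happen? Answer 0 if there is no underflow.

2

70 : 70
*  — needs 2 operands, stack has 1 → underflow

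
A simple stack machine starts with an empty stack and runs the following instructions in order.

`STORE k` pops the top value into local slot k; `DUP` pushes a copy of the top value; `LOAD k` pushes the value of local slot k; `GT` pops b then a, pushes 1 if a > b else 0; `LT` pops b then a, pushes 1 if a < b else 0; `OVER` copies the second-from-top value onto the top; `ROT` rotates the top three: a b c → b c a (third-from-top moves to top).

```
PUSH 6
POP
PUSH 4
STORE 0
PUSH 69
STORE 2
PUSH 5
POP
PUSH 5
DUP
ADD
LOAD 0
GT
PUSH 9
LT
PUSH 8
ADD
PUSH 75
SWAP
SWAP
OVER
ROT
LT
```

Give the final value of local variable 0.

4

PUSH 6   6
POP      (empty)
PUSH 4   4
STORE 0  (empty)
PUSH 69  69
STORE 2  (empty)
PUSH 5   5
POP      (empty)
PUSH 5   5
DUP      5 5
ADD      10
LOAD 0   10 4
GT       1
PUSH 9   1 9
LT       1
PUSH 8   1 8
ADD      9
PUSH 75  9 75
SWAP     75 9
SWAP     9 75
OVER     9 75 9
ROT      75 9 9
LT       75 0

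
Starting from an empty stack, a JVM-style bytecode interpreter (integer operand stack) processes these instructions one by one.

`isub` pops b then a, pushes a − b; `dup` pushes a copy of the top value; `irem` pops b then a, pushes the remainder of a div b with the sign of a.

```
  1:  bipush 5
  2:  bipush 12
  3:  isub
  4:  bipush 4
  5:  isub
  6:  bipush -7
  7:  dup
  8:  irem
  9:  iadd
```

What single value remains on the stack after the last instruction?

bipush 5  → 5
bipush 12 → 5 12
isub      → -7
bipush 4  → -7 4
isub      → -11
bipush -7 → -11 -7
dup       → -11 -7 -7
irem      → -11 0
iadd      → -11

-11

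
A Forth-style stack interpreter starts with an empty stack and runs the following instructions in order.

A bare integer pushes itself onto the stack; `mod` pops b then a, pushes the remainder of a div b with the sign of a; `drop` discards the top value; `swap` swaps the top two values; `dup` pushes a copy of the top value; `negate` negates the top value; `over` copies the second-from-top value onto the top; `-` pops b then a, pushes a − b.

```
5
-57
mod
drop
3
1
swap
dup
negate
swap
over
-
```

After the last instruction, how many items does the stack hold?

5      → [5]
-57    → [5, -57]
mod    → [5]
drop   → []
3      → [3]
1      → [3, 1]
swap   → [1, 3]
dup    → [1, 3, 3]
negate → [1, 3, -3]
swap   → [1, -3, 3]
over   → [1, -3, 3, -3]
-      → [1, -3, 6]

3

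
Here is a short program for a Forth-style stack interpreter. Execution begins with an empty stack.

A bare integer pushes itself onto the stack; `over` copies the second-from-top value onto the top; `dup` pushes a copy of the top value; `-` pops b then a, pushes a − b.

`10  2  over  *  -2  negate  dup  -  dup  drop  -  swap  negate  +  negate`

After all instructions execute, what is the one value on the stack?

-10

10      10
2       10 2
over    10 2 10
*       10 20
-2      10 20 -2
negate  10 20 2
dup     10 20 2 2
-       10 20 0
dup     10 20 0 0
drop    10 20 0
-       10 20
swap    20 10
negate  20 -10
+       10
negate  -10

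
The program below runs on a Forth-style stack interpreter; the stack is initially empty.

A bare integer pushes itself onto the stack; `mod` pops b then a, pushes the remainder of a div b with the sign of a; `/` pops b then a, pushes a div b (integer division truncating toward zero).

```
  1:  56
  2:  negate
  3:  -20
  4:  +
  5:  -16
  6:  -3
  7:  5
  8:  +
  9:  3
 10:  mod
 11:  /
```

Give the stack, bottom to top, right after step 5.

[-76, -16]

56     → [56]
negate → [-56]
-20    → [-56, -20]
+      → [-76]
-16    → [-76, -16]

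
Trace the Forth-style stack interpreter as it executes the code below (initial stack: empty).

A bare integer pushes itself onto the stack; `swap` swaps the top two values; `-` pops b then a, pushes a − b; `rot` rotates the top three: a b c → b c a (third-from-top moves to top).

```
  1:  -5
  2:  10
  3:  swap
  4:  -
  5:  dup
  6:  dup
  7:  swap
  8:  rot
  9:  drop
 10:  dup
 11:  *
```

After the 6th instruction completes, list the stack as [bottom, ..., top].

-5    [-5]
10    [-5, 10]
swap  [10, -5]
-     [15]
dup   [15, 15]
dup   [15, 15, 15]

[15, 15, 15]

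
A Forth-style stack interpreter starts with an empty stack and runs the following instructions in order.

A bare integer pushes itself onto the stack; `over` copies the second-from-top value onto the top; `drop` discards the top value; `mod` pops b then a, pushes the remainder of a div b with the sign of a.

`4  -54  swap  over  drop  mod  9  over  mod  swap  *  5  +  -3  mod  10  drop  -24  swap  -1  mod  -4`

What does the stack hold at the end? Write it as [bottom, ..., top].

4    → [4]
-54  → [4, -54]
swap → [-54, 4]
over → [-54, 4, -54]
drop → [-54, 4]
mod  → [-2]
9    → [-2, 9]
over → [-2, 9, -2]
mod  → [-2, 1]
swap → [1, -2]
*    → [-2]
5    → [-2, 5]
+    → [3]
-3   → [3, -3]
mod  → [0]
10   → [0, 10]
drop → [0]
-24  → [0, -24]
swap → [-24, 0]
-1   → [-24, 0, -1]
mod  → [-24, 0]
-4   → [-24, 0, -4]

[-24, 0, -4]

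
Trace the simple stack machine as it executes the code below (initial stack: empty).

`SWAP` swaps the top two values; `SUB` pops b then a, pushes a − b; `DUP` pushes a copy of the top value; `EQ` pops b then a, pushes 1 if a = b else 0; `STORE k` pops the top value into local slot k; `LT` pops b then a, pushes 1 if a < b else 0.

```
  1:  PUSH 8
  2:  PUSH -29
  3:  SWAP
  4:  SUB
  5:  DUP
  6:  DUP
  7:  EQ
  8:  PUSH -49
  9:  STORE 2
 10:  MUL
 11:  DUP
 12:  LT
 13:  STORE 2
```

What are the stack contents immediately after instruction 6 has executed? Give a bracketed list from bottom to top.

PUSH 8   -> 8
PUSH -29 -> 8 -29
SWAP     -> -29 8
SUB      -> -37
DUP      -> -37 -37
DUP      -> -37 -37 -37

[-37, -37, -37]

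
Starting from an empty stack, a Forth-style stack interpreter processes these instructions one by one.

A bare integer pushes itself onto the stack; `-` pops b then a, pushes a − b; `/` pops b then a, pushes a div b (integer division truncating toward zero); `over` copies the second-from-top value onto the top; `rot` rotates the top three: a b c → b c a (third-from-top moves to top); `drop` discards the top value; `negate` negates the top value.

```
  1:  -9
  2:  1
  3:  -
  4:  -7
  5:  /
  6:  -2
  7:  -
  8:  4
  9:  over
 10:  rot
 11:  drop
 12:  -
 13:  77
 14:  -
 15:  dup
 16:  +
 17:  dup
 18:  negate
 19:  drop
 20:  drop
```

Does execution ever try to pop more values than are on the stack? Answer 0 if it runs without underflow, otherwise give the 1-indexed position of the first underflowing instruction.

0

-9     -> [-9]
1      -> [-9, 1]
-      -> [-10]
-7     -> [-10, -7]
/      -> [1]
-2     -> [1, -2]
-      -> [3]
4      -> [3, 4]
over   -> [3, 4, 3]
rot    -> [4, 3, 3]
drop   -> [4, 3]
-      -> [1]
77     -> [1, 77]
-      -> [-76]
dup    -> [-76, -76]
+      -> [-152]
dup    -> [-152, -152]
negate -> [-152, 152]
drop   -> [-152]
drop   -> []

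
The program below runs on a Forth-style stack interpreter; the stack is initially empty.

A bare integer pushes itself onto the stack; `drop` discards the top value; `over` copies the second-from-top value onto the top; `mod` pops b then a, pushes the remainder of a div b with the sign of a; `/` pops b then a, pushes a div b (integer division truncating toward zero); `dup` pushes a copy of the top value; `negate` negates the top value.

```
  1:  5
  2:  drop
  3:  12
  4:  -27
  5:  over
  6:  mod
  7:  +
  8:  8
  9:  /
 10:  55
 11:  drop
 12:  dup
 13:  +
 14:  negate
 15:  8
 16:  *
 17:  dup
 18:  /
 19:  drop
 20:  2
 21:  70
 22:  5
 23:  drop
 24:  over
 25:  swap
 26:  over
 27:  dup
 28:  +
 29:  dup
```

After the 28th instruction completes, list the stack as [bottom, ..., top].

[2, 2, 70, 4]

5      -> 5
drop   -> (empty)
12     -> 12
-27    -> 12 -27
over   -> 12 -27 12
mod    -> 12 -3
+      -> 9
8      -> 9 8
/      -> 1
55     -> 1 55
drop   -> 1
dup    -> 1 1
+      -> 2
negate -> -2
8      -> -2 8
*      -> -16
dup    -> -16 -16
/      -> 1
drop   -> (empty)
2      -> 2
70     -> 2 70
5      -> 2 70 5
drop   -> 2 70
over   -> 2 70 2
swap   -> 2 2 70
over   -> 2 2 70 2
dup    -> 2 2 70 2 2
+      -> 2 2 70 4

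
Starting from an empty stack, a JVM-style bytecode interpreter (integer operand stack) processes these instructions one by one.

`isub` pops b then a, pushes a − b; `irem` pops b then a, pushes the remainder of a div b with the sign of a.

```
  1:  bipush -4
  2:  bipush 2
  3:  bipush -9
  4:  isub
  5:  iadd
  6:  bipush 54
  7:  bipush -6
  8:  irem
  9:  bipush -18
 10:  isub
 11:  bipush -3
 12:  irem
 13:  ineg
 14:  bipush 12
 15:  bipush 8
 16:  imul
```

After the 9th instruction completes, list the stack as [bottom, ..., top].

bipush -4  → [-4]
bipush 2   → [-4, 2]
bipush -9  → [-4, 2, -9]
isub       → [-4, 11]
iadd       → [7]
bipush 54  → [7, 54]
bipush -6  → [7, 54, -6]
irem       → [7, 0]
bipush -18 → [7, 0, -18]

[7, 0, -18]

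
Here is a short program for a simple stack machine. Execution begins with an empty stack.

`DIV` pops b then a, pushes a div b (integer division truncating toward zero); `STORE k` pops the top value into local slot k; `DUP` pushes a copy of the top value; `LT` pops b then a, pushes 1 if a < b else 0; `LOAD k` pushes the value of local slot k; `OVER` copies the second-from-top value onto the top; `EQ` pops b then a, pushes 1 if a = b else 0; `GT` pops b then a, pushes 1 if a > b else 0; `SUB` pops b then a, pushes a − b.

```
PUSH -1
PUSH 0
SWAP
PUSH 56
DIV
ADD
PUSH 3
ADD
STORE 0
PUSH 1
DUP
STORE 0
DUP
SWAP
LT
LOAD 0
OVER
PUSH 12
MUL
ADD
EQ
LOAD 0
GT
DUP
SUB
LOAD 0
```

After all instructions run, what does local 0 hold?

1

PUSH -1  [-1]
PUSH 0   [-1, 0]
SWAP     [0, -1]
PUSH 56  [0, -1, 56]
DIV      [0, 0]
ADD      [0]
PUSH 3   [0, 3]
ADD      [3]
STORE 0  []
PUSH 1   [1]
DUP      [1, 1]
STORE 0  [1]
DUP      [1, 1]
SWAP     [1, 1]
LT       [0]
LOAD 0   [0, 1]
OVER     [0, 1, 0]
PUSH 12  [0, 1, 0, 12]
MUL      [0, 1, 0]
ADD      [0, 1]
EQ       [0]
LOAD 0   [0, 1]
GT       [0]
DUP      [0, 0]
SUB      [0]
LOAD 0   [0, 1]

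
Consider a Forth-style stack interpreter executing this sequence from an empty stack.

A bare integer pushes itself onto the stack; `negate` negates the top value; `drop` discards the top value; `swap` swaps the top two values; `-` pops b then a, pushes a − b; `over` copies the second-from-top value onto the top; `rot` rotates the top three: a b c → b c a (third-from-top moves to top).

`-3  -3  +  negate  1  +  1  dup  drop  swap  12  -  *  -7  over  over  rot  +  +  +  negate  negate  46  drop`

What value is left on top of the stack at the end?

-24

-3     -> -3
-3     -> -3 -3
+      -> -6
negate -> 6
1      -> 6 1
+      -> 7
1      -> 7 1
dup    -> 7 1 1
drop   -> 7 1
swap   -> 1 7
12     -> 1 7 12
-      -> 1 -5
*      -> -5
-7     -> -5 -7
over   -> -5 -7 -5
over   -> -5 -7 -5 -7
rot    -> -5 -5 -7 -7
+      -> -5 -5 -14
+      -> -5 -19
+      -> -24
negate -> 24
negate -> -24
46     -> -24 46
drop   -> -24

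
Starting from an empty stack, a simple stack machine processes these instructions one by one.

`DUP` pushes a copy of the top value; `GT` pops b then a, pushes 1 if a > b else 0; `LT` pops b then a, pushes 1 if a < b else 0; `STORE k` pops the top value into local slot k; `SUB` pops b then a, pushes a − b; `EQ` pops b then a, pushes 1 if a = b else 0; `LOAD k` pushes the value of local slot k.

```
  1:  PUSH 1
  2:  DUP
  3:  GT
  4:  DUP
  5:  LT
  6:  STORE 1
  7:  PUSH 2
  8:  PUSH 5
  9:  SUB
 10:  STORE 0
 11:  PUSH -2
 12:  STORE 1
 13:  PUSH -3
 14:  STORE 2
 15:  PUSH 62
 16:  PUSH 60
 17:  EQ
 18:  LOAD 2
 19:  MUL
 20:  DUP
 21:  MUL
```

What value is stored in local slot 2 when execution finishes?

-3

PUSH 1  -> 1
DUP     -> 1 1
GT      -> 0
DUP     -> 0 0
LT      -> 0
STORE 1 -> (empty)
PUSH 2  -> 2
PUSH 5  -> 2 5
SUB     -> -3
STORE 0 -> (empty)
PUSH -2 -> -2
STORE 1 -> (empty)
PUSH -3 -> -3
STORE 2 -> (empty)
PUSH 62 -> 62
PUSH 60 -> 62 60
EQ      -> 0
LOAD 2  -> 0 -3
MUL     -> 0
DUP     -> 0 0
MUL     -> 0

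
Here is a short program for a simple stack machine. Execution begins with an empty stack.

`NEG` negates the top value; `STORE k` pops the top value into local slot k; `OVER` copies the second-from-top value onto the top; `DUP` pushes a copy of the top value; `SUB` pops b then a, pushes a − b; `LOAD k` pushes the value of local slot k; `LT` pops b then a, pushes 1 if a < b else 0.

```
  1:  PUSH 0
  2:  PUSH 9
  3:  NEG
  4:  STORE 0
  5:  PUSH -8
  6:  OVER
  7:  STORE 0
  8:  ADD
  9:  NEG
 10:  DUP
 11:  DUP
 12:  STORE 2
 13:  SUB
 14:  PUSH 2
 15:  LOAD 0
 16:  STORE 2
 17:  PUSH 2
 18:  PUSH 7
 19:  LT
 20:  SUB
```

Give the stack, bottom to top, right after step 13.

PUSH 0  : 0
PUSH 9  : 0 9
NEG     : 0 -9
STORE 0 : 0
PUSH -8 : 0 -8
OVER    : 0 -8 0
STORE 0 : 0 -8
ADD     : -8
NEG     : 8
DUP     : 8 8
DUP     : 8 8 8
STORE 2 : 8 8
SUB     : 0

[0]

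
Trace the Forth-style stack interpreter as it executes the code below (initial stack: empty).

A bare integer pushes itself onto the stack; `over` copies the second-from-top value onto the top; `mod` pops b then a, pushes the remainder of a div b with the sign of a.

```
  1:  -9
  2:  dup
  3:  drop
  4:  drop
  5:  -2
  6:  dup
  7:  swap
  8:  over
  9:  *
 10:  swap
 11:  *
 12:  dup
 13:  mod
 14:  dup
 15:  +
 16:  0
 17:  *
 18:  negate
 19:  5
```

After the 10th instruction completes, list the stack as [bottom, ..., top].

-9   : [-9]
dup  : [-9, -9]
drop : [-9]
drop : []
-2   : [-2]
dup  : [-2, -2]
swap : [-2, -2]
over : [-2, -2, -2]
*    : [-2, 4]
swap : [4, -2]

[4, -2]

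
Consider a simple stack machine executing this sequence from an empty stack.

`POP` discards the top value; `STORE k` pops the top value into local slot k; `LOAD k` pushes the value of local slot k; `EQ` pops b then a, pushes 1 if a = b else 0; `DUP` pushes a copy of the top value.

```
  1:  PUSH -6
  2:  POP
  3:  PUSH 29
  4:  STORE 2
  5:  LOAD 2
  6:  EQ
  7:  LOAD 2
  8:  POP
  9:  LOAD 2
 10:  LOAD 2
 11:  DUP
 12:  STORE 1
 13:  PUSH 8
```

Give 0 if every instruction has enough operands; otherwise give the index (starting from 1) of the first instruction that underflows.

6

PUSH -6 -> [-6]
POP     -> []
PUSH 29 -> [29]
STORE 2 -> []
LOAD 2  -> [29]
EQ  — needs 2 operands, stack has 1 → underflow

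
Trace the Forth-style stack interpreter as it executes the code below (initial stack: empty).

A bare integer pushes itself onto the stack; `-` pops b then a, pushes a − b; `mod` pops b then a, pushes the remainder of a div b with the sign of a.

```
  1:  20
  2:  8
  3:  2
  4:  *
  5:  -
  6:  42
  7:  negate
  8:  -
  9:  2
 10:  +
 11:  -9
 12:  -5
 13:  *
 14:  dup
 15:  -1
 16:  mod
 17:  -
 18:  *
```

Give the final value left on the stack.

2160

20     : [20]
8      : [20, 8]
2      : [20, 8, 2]
*      : [20, 16]
-      : [4]
42     : [4, 42]
negate : [4, -42]
-      : [46]
2      : [46, 2]
+      : [48]
-9     : [48, -9]
-5     : [48, -9, -5]
*      : [48, 45]
dup    : [48, 45, 45]
-1     : [48, 45, 45, -1]
mod    : [48, 45, 0]
-      : [48, 45]
*      : [2160]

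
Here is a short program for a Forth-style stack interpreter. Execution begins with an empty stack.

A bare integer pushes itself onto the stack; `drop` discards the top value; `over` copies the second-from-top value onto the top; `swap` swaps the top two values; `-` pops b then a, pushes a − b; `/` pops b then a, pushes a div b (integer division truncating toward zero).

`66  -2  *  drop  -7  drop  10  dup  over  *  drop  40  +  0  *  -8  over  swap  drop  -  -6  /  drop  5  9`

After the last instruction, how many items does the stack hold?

2

66   → [66]
-2   → [66, -2]
*    → [-132]
drop → []
-7   → [-7]
drop → []
10   → [10]
dup  → [10, 10]
over → [10, 10, 10]
*    → [10, 100]
drop → [10]
40   → [10, 40]
+    → [50]
0    → [50, 0]
*    → [0]
-8   → [0, -8]
over → [0, -8, 0]
swap → [0, 0, -8]
drop → [0, 0]
-    → [0]
-6   → [0, -6]
/    → [0]
drop → []
5    → [5]
9    → [5, 9]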